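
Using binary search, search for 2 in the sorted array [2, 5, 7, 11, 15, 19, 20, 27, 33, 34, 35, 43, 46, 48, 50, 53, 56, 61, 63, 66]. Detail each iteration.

Binary search for 2 in [2, 5, 7, 11, 15, 19, 20, 27, 33, 34, 35, 43, 46, 48, 50, 53, 56, 61, 63, 66]:

lo=0, hi=19, mid=9, arr[mid]=34 -> 34 > 2, search left half
lo=0, hi=8, mid=4, arr[mid]=15 -> 15 > 2, search left half
lo=0, hi=3, mid=1, arr[mid]=5 -> 5 > 2, search left half
lo=0, hi=0, mid=0, arr[mid]=2 -> Found target at index 0!

Binary search finds 2 at index 0 after 4 comparisons. The search repeatedly halves the search space by comparing with the middle element.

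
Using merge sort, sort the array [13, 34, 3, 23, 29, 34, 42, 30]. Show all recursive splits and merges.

Merge sort trace:

Split: [13, 34, 3, 23, 29, 34, 42, 30] -> [13, 34, 3, 23] and [29, 34, 42, 30]
  Split: [13, 34, 3, 23] -> [13, 34] and [3, 23]
    Split: [13, 34] -> [13] and [34]
    Merge: [13] + [34] -> [13, 34]
    Split: [3, 23] -> [3] and [23]
    Merge: [3] + [23] -> [3, 23]
  Merge: [13, 34] + [3, 23] -> [3, 13, 23, 34]
  Split: [29, 34, 42, 30] -> [29, 34] and [42, 30]
    Split: [29, 34] -> [29] and [34]
    Merge: [29] + [34] -> [29, 34]
    Split: [42, 30] -> [42] and [30]
    Merge: [42] + [30] -> [30, 42]
  Merge: [29, 34] + [30, 42] -> [29, 30, 34, 42]
Merge: [3, 13, 23, 34] + [29, 30, 34, 42] -> [3, 13, 23, 29, 30, 34, 34, 42]

Final sorted array: [3, 13, 23, 29, 30, 34, 34, 42]

The merge sort proceeds by recursively splitting the array and merging sorted halves.
After all merges, the sorted array is [3, 13, 23, 29, 30, 34, 34, 42].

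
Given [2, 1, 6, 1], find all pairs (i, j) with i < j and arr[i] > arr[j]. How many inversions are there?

Finding inversions in [2, 1, 6, 1]:

(0, 1): arr[0]=2 > arr[1]=1
(0, 3): arr[0]=2 > arr[3]=1
(2, 3): arr[2]=6 > arr[3]=1

Total inversions: 3

The array has 3 inversion(s): (0,1), (0,3), (2,3). Each pair (i,j) satisfies i < j and arr[i] > arr[j].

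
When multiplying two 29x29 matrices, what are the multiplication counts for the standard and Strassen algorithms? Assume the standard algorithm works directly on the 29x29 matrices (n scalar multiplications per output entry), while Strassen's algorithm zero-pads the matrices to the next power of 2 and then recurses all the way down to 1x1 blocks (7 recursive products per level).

Matrix multiplication for 29x29 matrices:

Strassen's algorithm requires power-of-2 dimensions. Pad 29x29 to 32x32 (next power of 2).

Standard algorithm: 29^3 = 24389 multiplications
Strassen's algorithm: 7^(log2(32)) = 7^5 = 16807 multiplications
Savings: 24389 - 16807 = 7582 multiplications

Standard: 24389 multiplications (29^3). Strassen: 16807 multiplications (7^5, after padding to 32x32). Strassen reduces 8 recursive multiplications to 7 at each level.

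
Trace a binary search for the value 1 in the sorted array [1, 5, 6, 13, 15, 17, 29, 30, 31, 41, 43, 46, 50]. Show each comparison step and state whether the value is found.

Binary search for 1 in [1, 5, 6, 13, 15, 17, 29, 30, 31, 41, 43, 46, 50]:

lo=0, hi=12, mid=6, arr[mid]=29 -> 29 > 1, search left half
lo=0, hi=5, mid=2, arr[mid]=6 -> 6 > 1, search left half
lo=0, hi=1, mid=0, arr[mid]=1 -> Found target at index 0!

Binary search finds 1 at index 0 after 3 comparisons. The search repeatedly halves the search space by comparing with the middle element.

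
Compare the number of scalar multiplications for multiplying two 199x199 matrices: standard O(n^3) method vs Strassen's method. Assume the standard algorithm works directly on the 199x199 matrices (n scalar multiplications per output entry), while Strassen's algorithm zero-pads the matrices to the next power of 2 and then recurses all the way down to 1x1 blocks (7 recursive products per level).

Matrix multiplication for 199x199 matrices:

Strassen's algorithm requires power-of-2 dimensions. Pad 199x199 to 256x256 (next power of 2).

Standard algorithm: 199^3 = 7880599 multiplications
Strassen's algorithm: 7^(log2(256)) = 7^8 = 5764801 multiplications
Savings: 7880599 - 5764801 = 2115798 multiplications

Standard: 7880599 multiplications (199^3). Strassen: 5764801 multiplications (7^8, after padding to 256x256). Strassen reduces 8 recursive multiplications to 7 at each level.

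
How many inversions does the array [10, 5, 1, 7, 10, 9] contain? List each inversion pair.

Finding inversions in [10, 5, 1, 7, 10, 9]:

(0, 1): arr[0]=10 > arr[1]=5
(0, 2): arr[0]=10 > arr[2]=1
(0, 3): arr[0]=10 > arr[3]=7
(0, 5): arr[0]=10 > arr[5]=9
(1, 2): arr[1]=5 > arr[2]=1
(4, 5): arr[4]=10 > arr[5]=9

Total inversions: 6

The array has 6 inversion(s): (0,1), (0,2), (0,3), (0,5), (1,2), (4,5). Each pair (i,j) satisfies i < j and arr[i] > arr[j].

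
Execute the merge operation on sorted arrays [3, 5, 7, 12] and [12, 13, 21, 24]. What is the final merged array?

Merging process:

Compare 3 vs 12: take 3 from left. Merged: [3]
Compare 5 vs 12: take 5 from left. Merged: [3, 5]
Compare 7 vs 12: take 7 from left. Merged: [3, 5, 7]
Compare 12 vs 12: take 12 from left. Merged: [3, 5, 7, 12]
Append remaining from right: [12, 13, 21, 24]. Merged: [3, 5, 7, 12, 12, 13, 21, 24]

Final merged array: [3, 5, 7, 12, 12, 13, 21, 24]
Total comparisons: 4

The merged array is [3, 5, 7, 12, 12, 13, 21, 24], requiring 4 comparisons. The merge step runs in O(n) time where n is the total number of elements.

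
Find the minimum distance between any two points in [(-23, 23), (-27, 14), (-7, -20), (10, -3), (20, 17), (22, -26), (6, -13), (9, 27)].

Computing all pairwise distances among 8 points:

d((-23, 23), (-27, 14)) = 9.8489 <-- minimum
d((-23, 23), (-7, -20)) = 45.8803
d((-23, 23), (10, -3)) = 42.0119
d((-23, 23), (20, 17)) = 43.4166
d((-23, 23), (22, -26)) = 66.5282
d((-23, 23), (6, -13)) = 46.2277
d((-23, 23), (9, 27)) = 32.249
d((-27, 14), (-7, -20)) = 39.4462
d((-27, 14), (10, -3)) = 40.7185
d((-27, 14), (20, 17)) = 47.0956
d((-27, 14), (22, -26)) = 63.2535
d((-27, 14), (6, -13)) = 42.638
d((-27, 14), (9, 27)) = 38.2753
d((-7, -20), (10, -3)) = 24.0416
d((-7, -20), (20, 17)) = 45.8039
d((-7, -20), (22, -26)) = 29.6142
d((-7, -20), (6, -13)) = 14.7648
d((-7, -20), (9, 27)) = 49.6488
d((10, -3), (20, 17)) = 22.3607
d((10, -3), (22, -26)) = 25.9422
d((10, -3), (6, -13)) = 10.7703
d((10, -3), (9, 27)) = 30.0167
d((20, 17), (22, -26)) = 43.0465
d((20, 17), (6, -13)) = 33.1059
d((20, 17), (9, 27)) = 14.8661
d((22, -26), (6, -13)) = 20.6155
d((22, -26), (9, 27)) = 54.5711
d((6, -13), (9, 27)) = 40.1123

Closest pair: (-23, 23) and (-27, 14) with distance 9.8489

The closest pair is (-23, 23) and (-27, 14) with Euclidean distance 9.8489. For 8 points, brute-force pairwise comparison is shown above. For large n, the divide-and-conquer algorithm (sort by x, recurse on halves, check the dividing strip) achieves O(n log n).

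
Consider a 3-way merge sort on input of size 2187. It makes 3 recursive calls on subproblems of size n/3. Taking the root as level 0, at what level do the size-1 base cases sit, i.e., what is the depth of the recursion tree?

For divide and conquer with division factor 3:

Problem sizes at each level:
Level 0: 2187
Level 1: 729
Level 2: 243
Level 3: 81
Level 4: 27
Level 5: 9
Level 6: 3
Level 7: 1

The root is level 0 and the size-1 base case is level 7 (the tree spans levels 0 through 7, i.e. 8 levels counting the root), so the depth is the number of divisions: log_3(2187) = 7

The recursion tree depth is log_3(2187) = 7. At each level, the problem size is divided by 3, so it takes 7 divisions to reduce to a base case of size 1. The algorithm makes 3 recursive calls at each level.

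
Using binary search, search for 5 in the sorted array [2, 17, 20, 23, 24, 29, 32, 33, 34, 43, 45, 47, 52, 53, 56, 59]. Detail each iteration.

Binary search for 5 in [2, 17, 20, 23, 24, 29, 32, 33, 34, 43, 45, 47, 52, 53, 56, 59]:

lo=0, hi=15, mid=7, arr[mid]=33 -> 33 > 5, search left half
lo=0, hi=6, mid=3, arr[mid]=23 -> 23 > 5, search left half
lo=0, hi=2, mid=1, arr[mid]=17 -> 17 > 5, search left half
lo=0, hi=0, mid=0, arr[mid]=2 -> 2 < 5, search right half
lo=1 > hi=0, target 5 not found

Binary search determines that 5 is not in the array after 4 comparisons. The search space was exhausted without finding the target.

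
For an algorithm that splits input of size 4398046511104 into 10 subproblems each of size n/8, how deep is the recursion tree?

For divide and conquer with division factor 8:

Problem sizes at each level:
Level 0: 4398046511104
Level 1: 549755813888
Level 2: 68719476736
Level 3: 8589934592
Level 4: 1073741824
Level 5: 134217728
Level 6: 16777216
Level 7: 2097152
Level 8: 262144
Level 9: 32768
Level 10: 4096
Level 11: 512
Level 12: 64
Level 13: 8
Level 14: 1

The root is level 0 and the size-1 base case is level 14 (the tree spans levels 0 through 14, i.e. 15 levels counting the root), so the depth is the number of divisions: log_8(4398046511104) = 14

The recursion tree depth is log_8(4398046511104) = 14. At each level, the problem size is divided by 8, so it takes 14 divisions to reduce to a base case of size 1. The algorithm makes 10 recursive calls at each level.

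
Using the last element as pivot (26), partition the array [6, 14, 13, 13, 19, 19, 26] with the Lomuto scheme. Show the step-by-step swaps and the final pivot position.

Lomuto partition with pivot = 26:

Initial array: [6, 14, 13, 13, 19, 19, 26]

arr[0]=6 <= 26: swap with position 0, array becomes [6, 14, 13, 13, 19, 19, 26]
arr[1]=14 <= 26: swap with position 1, array becomes [6, 14, 13, 13, 19, 19, 26]
arr[2]=13 <= 26: swap with position 2, array becomes [6, 14, 13, 13, 19, 19, 26]
arr[3]=13 <= 26: swap with position 3, array becomes [6, 14, 13, 13, 19, 19, 26]
arr[4]=19 <= 26: swap with position 4, array becomes [6, 14, 13, 13, 19, 19, 26]
arr[5]=19 <= 26: swap with position 5, array becomes [6, 14, 13, 13, 19, 19, 26]

Place pivot at position 6: [6, 14, 13, 13, 19, 19, 26]
Pivot position: 6

After partitioning with pivot 26, the array becomes [6, 14, 13, 13, 19, 19, 26]. The pivot is placed at index 6. All elements to the left of the pivot are <= 26, and all elements to the right are > 26.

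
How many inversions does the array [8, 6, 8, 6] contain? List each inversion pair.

Finding inversions in [8, 6, 8, 6]:

(0, 1): arr[0]=8 > arr[1]=6
(0, 3): arr[0]=8 > arr[3]=6
(2, 3): arr[2]=8 > arr[3]=6

Total inversions: 3

The array has 3 inversion(s): (0,1), (0,3), (2,3). Each pair (i,j) satisfies i < j and arr[i] > arr[j].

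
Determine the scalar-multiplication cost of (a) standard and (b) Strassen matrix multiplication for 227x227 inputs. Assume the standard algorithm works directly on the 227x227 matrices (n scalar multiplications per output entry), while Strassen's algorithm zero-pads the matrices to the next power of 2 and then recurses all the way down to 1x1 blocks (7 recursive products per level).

Matrix multiplication for 227x227 matrices:

Strassen's algorithm requires power-of-2 dimensions. Pad 227x227 to 256x256 (next power of 2).

Standard algorithm: 227^3 = 11697083 multiplications
Strassen's algorithm: 7^(log2(256)) = 7^8 = 5764801 multiplications
Savings: 11697083 - 5764801 = 5932282 multiplications

Standard: 11697083 multiplications (227^3). Strassen: 5764801 multiplications (7^8, after padding to 256x256). Strassen reduces 8 recursive multiplications to 7 at each level.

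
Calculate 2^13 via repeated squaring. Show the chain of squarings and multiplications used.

Computing 2^13 by squaring (build up from 2^1; each line after the first costs one multiplication):

2^1 = 2
2^2 = (2^1)^2 = 2^2 = 4
2^3 = 2 * 2^2 = 2 * 4 = 8
2^6 = (2^3)^2 = 8^2 = 64
2^12 = (2^6)^2 = 64^2 = 4096
2^13 = 2 * 2^12 = 2 * 4096 = 8192

Result: 8192
Multiplications needed: 5 (5 lines after 2^1)

2^13 = 8192. Using exponentiation by squaring, this requires 5 multiplications. The key idea: if the exponent is even, square the half-power; if odd, multiply by the base once.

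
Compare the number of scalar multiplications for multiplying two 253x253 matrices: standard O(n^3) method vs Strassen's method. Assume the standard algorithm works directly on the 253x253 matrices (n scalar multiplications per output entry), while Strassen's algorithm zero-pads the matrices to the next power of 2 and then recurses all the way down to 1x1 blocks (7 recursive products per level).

Matrix multiplication for 253x253 matrices:

Strassen's algorithm requires power-of-2 dimensions. Pad 253x253 to 256x256 (next power of 2).

Standard algorithm: 253^3 = 16194277 multiplications
Strassen's algorithm: 7^(log2(256)) = 7^8 = 5764801 multiplications
Savings: 16194277 - 5764801 = 10429476 multiplications

Standard: 16194277 multiplications (253^3). Strassen: 5764801 multiplications (7^8, after padding to 256x256). Strassen reduces 8 recursive multiplications to 7 at each level.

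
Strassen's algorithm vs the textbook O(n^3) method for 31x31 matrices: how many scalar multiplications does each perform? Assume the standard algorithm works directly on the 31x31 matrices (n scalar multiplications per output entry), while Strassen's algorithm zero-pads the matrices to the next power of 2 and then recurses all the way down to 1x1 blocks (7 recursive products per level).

Matrix multiplication for 31x31 matrices:

Strassen's algorithm requires power-of-2 dimensions. Pad 31x31 to 32x32 (next power of 2).

Standard algorithm: 31^3 = 29791 multiplications
Strassen's algorithm: 7^(log2(32)) = 7^5 = 16807 multiplications
Savings: 29791 - 16807 = 12984 multiplications

Standard: 29791 multiplications (31^3). Strassen: 16807 multiplications (7^5, after padding to 32x32). Strassen reduces 8 recursive multiplications to 7 at each level.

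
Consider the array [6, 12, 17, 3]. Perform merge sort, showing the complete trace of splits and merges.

Merge sort trace:

Split: [6, 12, 17, 3] -> [6, 12] and [17, 3]
  Split: [6, 12] -> [6] and [12]
  Merge: [6] + [12] -> [6, 12]
  Split: [17, 3] -> [17] and [3]
  Merge: [17] + [3] -> [3, 17]
Merge: [6, 12] + [3, 17] -> [3, 6, 12, 17]

Final sorted array: [3, 6, 12, 17]

The merge sort proceeds by recursively splitting the array and merging sorted halves.
After all merges, the sorted array is [3, 6, 12, 17].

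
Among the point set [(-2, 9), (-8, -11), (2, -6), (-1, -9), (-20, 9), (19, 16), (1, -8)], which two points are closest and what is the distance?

Computing all pairwise distances among 7 points:

d((-2, 9), (-8, -11)) = 20.8806
d((-2, 9), (2, -6)) = 15.5242
d((-2, 9), (-1, -9)) = 18.0278
d((-2, 9), (-20, 9)) = 18.0
d((-2, 9), (19, 16)) = 22.1359
d((-2, 9), (1, -8)) = 17.2627
d((-8, -11), (2, -6)) = 11.1803
d((-8, -11), (-1, -9)) = 7.2801
d((-8, -11), (-20, 9)) = 23.3238
d((-8, -11), (19, 16)) = 38.1838
d((-8, -11), (1, -8)) = 9.4868
d((2, -6), (-1, -9)) = 4.2426
d((2, -6), (-20, 9)) = 26.6271
d((2, -6), (19, 16)) = 27.8029
d((2, -6), (1, -8)) = 2.2361 <-- minimum
d((-1, -9), (-20, 9)) = 26.1725
d((-1, -9), (19, 16)) = 32.0156
d((-1, -9), (1, -8)) = 2.2361 <-- minimum
d((-20, 9), (19, 16)) = 39.6232
d((-20, 9), (1, -8)) = 27.0185
d((19, 16), (1, -8)) = 30.0

Minimum distance: 2.2361 (tie among 2 pairs: (2, -6) and (1, -8); (-1, -9) and (1, -8))

The minimum Euclidean distance is 2.2361. There is a tie: 2 pairs achieve this minimum — (2, -6) and (1, -8); (-1, -9) and (1, -8). Any of these is a valid closest pair. For 7 points, brute-force pairwise comparison is shown above. For large n, the divide-and-conquer algorithm (sort by x, recurse on halves, check the dividing strip) achieves O(n log n).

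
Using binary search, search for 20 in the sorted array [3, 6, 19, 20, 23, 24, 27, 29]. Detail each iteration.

Binary search for 20 in [3, 6, 19, 20, 23, 24, 27, 29]:

lo=0, hi=7, mid=3, arr[mid]=20 -> Found target at index 3!

Binary search finds 20 at index 3 after 1 comparisons. The search repeatedly halves the search space by comparing with the middle element.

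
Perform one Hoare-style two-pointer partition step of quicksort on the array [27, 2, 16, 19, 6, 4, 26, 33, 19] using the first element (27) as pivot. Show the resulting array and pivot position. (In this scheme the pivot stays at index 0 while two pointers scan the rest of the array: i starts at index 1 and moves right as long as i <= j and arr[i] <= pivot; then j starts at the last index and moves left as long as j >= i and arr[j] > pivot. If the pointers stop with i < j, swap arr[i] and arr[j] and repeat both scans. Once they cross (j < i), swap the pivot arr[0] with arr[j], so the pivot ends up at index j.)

Hoare-style two-pointer partition with pivot = 27:

Initial array: [27, 2, 16, 19, 6, 4, 26, 33, 19]

Pointers start at i = 1, j = 8.
i stops at index 7 (arr[7]=33 > 27), j stops at index 8 (arr[8]=19 <= 27): swap arr[7] and arr[8], array becomes [27, 2, 16, 19, 6, 4, 26, 19, 33]
i ends at 8, j ends at 7: the pointers have crossed (j < i), so scanning stops.

Swap pivot arr[0] with arr[7] to place pivot at position 7: [19, 2, 16, 19, 6, 4, 26, 27, 33]
Pivot position: 7

After partitioning with pivot 27, the array becomes [19, 2, 16, 19, 6, 4, 26, 27, 33]. The pivot is placed at index 7. All elements to the left of the pivot are <= 27, and all elements to the right are > 27.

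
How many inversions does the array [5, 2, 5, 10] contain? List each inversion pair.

Finding inversions in [5, 2, 5, 10]:

(0, 1): arr[0]=5 > arr[1]=2

Total inversions: 1

The array has 1 inversion(s): (0,1). Each pair (i,j) satisfies i < j and arr[i] > arr[j].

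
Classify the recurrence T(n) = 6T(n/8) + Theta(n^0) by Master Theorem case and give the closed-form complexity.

Master Theorem for T(n) = 6T(n/8) + O(n^0):

a = 6, b = 8, c = 0
log_b(a) = log_8(6) = 0.8617

Case 1: c = 0 < log_8(6) = 0.8617
T(n) = O(n^(log_8 6))

For T(n) = 6T(n/8) + O(n^0): log_8(6) = 0.8617. This is Case 1 of the Master Theorem (c < log_b(a), work dominated by leaves), giving O(n^(log_8 6)).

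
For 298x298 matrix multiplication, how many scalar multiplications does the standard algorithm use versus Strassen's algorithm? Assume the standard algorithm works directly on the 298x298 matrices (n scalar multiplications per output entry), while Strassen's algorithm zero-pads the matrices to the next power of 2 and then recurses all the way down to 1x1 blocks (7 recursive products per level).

Matrix multiplication for 298x298 matrices:

Strassen's algorithm requires power-of-2 dimensions. Pad 298x298 to 512x512 (next power of 2).

Standard algorithm: 298^3 = 26463592 multiplications
Strassen's algorithm: 7^(log2(512)) = 7^9 = 40353607 multiplications
Difference: 26463592 - 40353607 = -13890015 (Strassen uses MORE here due to padding overhead — for small or just-over-power-of-2 n, padding can outweigh the per-level savings)

Standard: 26463592 multiplications (298^3). Strassen: 40353607 multiplications (7^9, after padding to 512x512). Strassen reduces 8 recursive multiplications to 7 at each level.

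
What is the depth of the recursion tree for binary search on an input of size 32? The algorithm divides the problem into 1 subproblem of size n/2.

For divide and conquer with division factor 2:

Problem sizes at each level:
Level 0: 32
Level 1: 16
Level 2: 8
Level 3: 4
Level 4: 2
Level 5: 1

The root is level 0 and the size-1 base case is level 5 (the tree spans levels 0 through 5, i.e. 6 levels counting the root), so the depth is the number of divisions: log_2(32) = 5

The recursion tree depth is log_2(32) = 5. At each level, the problem size is divided by 2, so it takes 5 divisions to reduce to a base case of size 1. The algorithm makes 1 recursive call at each level.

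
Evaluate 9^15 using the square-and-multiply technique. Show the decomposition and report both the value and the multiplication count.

Computing 9^15 by squaring (build up from 9^1; each line after the first costs one multiplication):

9^1 = 9
9^2 = (9^1)^2 = 9^2 = 81
9^3 = 9 * 9^2 = 9 * 81 = 729
9^6 = (9^3)^2 = 729^2 = 531441
9^7 = 9 * 9^6 = 9 * 531441 = 4782969
9^14 = (9^7)^2 = 4782969^2 = 22876792454961
9^15 = 9 * 9^14 = 9 * 22876792454961 = 205891132094649

Result: 205891132094649
Multiplications needed: 6 (6 lines after 9^1)

9^15 = 205891132094649. Using exponentiation by squaring, this requires 6 multiplications. The key idea: if the exponent is even, square the half-power; if odd, multiply by the base once.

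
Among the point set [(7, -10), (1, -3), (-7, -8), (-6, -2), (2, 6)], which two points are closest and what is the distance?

Computing all pairwise distances among 5 points:

d((7, -10), (1, -3)) = 9.2195
d((7, -10), (-7, -8)) = 14.1421
d((7, -10), (-6, -2)) = 15.2643
d((7, -10), (2, 6)) = 16.7631
d((1, -3), (-7, -8)) = 9.434
d((1, -3), (-6, -2)) = 7.0711
d((1, -3), (2, 6)) = 9.0554
d((-7, -8), (-6, -2)) = 6.0828 <-- minimum
d((-7, -8), (2, 6)) = 16.6433
d((-6, -2), (2, 6)) = 11.3137

Closest pair: (-7, -8) and (-6, -2) with distance 6.0828

The closest pair is (-7, -8) and (-6, -2) with Euclidean distance 6.0828. For 5 points, brute-force pairwise comparison is shown above. For large n, the divide-and-conquer algorithm (sort by x, recurse on halves, check the dividing strip) achieves O(n log n).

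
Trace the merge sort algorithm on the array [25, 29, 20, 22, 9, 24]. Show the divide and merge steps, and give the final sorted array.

Merge sort trace:

Split: [25, 29, 20, 22, 9, 24] -> [25, 29, 20] and [22, 9, 24]
  Split: [25, 29, 20] -> [25] and [29, 20]
    Split: [29, 20] -> [29] and [20]
    Merge: [29] + [20] -> [20, 29]
  Merge: [25] + [20, 29] -> [20, 25, 29]
  Split: [22, 9, 24] -> [22] and [9, 24]
    Split: [9, 24] -> [9] and [24]
    Merge: [9] + [24] -> [9, 24]
  Merge: [22] + [9, 24] -> [9, 22, 24]
Merge: [20, 25, 29] + [9, 22, 24] -> [9, 20, 22, 24, 25, 29]

Final sorted array: [9, 20, 22, 24, 25, 29]

The merge sort proceeds by recursively splitting the array and merging sorted halves.
After all merges, the sorted array is [9, 20, 22, 24, 25, 29].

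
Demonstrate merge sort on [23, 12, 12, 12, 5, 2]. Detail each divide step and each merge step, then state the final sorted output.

Merge sort trace:

Split: [23, 12, 12, 12, 5, 2] -> [23, 12, 12] and [12, 5, 2]
  Split: [23, 12, 12] -> [23] and [12, 12]
    Split: [12, 12] -> [12] and [12]
    Merge: [12] + [12] -> [12, 12]
  Merge: [23] + [12, 12] -> [12, 12, 23]
  Split: [12, 5, 2] -> [12] and [5, 2]
    Split: [5, 2] -> [5] and [2]
    Merge: [5] + [2] -> [2, 5]
  Merge: [12] + [2, 5] -> [2, 5, 12]
Merge: [12, 12, 23] + [2, 5, 12] -> [2, 5, 12, 12, 12, 23]

Final sorted array: [2, 5, 12, 12, 12, 23]

The merge sort proceeds by recursively splitting the array and merging sorted halves.
After all merges, the sorted array is [2, 5, 12, 12, 12, 23].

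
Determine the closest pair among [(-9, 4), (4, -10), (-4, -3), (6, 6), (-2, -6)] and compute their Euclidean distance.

Computing all pairwise distances among 5 points:

d((-9, 4), (4, -10)) = 19.105
d((-9, 4), (-4, -3)) = 8.6023
d((-9, 4), (6, 6)) = 15.1327
d((-9, 4), (-2, -6)) = 12.2066
d((4, -10), (-4, -3)) = 10.6301
d((4, -10), (6, 6)) = 16.1245
d((4, -10), (-2, -6)) = 7.2111
d((-4, -3), (6, 6)) = 13.4536
d((-4, -3), (-2, -6)) = 3.6056 <-- minimum
d((6, 6), (-2, -6)) = 14.4222

Closest pair: (-4, -3) and (-2, -6) with distance 3.6056

The closest pair is (-4, -3) and (-2, -6) with Euclidean distance 3.6056. For 5 points, brute-force pairwise comparison is shown above. For large n, the divide-and-conquer algorithm (sort by x, recurse on halves, check the dividing strip) achieves O(n log n).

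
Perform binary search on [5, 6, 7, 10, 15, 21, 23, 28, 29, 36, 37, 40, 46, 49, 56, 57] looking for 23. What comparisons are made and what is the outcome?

Binary search for 23 in [5, 6, 7, 10, 15, 21, 23, 28, 29, 36, 37, 40, 46, 49, 56, 57]:

lo=0, hi=15, mid=7, arr[mid]=28 -> 28 > 23, search left half
lo=0, hi=6, mid=3, arr[mid]=10 -> 10 < 23, search right half
lo=4, hi=6, mid=5, arr[mid]=21 -> 21 < 23, search right half
lo=6, hi=6, mid=6, arr[mid]=23 -> Found target at index 6!

Binary search finds 23 at index 6 after 4 comparisons. The search repeatedly halves the search space by comparing with the middle element.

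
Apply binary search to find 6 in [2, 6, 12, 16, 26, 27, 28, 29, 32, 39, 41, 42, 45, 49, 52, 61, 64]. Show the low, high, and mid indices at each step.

Binary search for 6 in [2, 6, 12, 16, 26, 27, 28, 29, 32, 39, 41, 42, 45, 49, 52, 61, 64]:

lo=0, hi=16, mid=8, arr[mid]=32 -> 32 > 6, search left half
lo=0, hi=7, mid=3, arr[mid]=16 -> 16 > 6, search left half
lo=0, hi=2, mid=1, arr[mid]=6 -> Found target at index 1!

Binary search finds 6 at index 1 after 3 comparisons. The search repeatedly halves the search space by comparing with the middle element.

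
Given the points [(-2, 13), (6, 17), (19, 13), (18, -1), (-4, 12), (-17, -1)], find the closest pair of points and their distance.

Computing all pairwise distances among 6 points:

d((-2, 13), (6, 17)) = 8.9443
d((-2, 13), (19, 13)) = 21.0
d((-2, 13), (18, -1)) = 24.4131
d((-2, 13), (-4, 12)) = 2.2361 <-- minimum
d((-2, 13), (-17, -1)) = 20.5183
d((6, 17), (19, 13)) = 13.6015
d((6, 17), (18, -1)) = 21.6333
d((6, 17), (-4, 12)) = 11.1803
d((6, 17), (-17, -1)) = 29.2062
d((19, 13), (18, -1)) = 14.0357
d((19, 13), (-4, 12)) = 23.0217
d((19, 13), (-17, -1)) = 38.6264
d((18, -1), (-4, 12)) = 25.5539
d((18, -1), (-17, -1)) = 35.0
d((-4, 12), (-17, -1)) = 18.3848

Closest pair: (-2, 13) and (-4, 12) with distance 2.2361

The closest pair is (-2, 13) and (-4, 12) with Euclidean distance 2.2361. For 6 points, brute-force pairwise comparison is shown above. For large n, the divide-and-conquer algorithm (sort by x, recurse on halves, check the dividing strip) achieves O(n log n).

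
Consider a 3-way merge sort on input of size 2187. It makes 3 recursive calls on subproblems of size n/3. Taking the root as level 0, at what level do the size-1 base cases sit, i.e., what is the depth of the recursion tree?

For divide and conquer with division factor 3:

Problem sizes at each level:
Level 0: 2187
Level 1: 729
Level 2: 243
Level 3: 81
Level 4: 27
Level 5: 9
Level 6: 3
Level 7: 1

The root is level 0 and the size-1 base case is level 7 (the tree spans levels 0 through 7, i.e. 8 levels counting the root), so the depth is the number of divisions: log_3(2187) = 7

The recursion tree depth is log_3(2187) = 7. At each level, the problem size is divided by 3, so it takes 7 divisions to reduce to a base case of size 1. The algorithm makes 3 recursive calls at each level.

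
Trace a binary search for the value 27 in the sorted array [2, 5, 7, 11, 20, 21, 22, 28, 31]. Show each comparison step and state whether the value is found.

Binary search for 27 in [2, 5, 7, 11, 20, 21, 22, 28, 31]:

lo=0, hi=8, mid=4, arr[mid]=20 -> 20 < 27, search right half
lo=5, hi=8, mid=6, arr[mid]=22 -> 22 < 27, search right half
lo=7, hi=8, mid=7, arr[mid]=28 -> 28 > 27, search left half
lo=7 > hi=6, target 27 not found

Binary search determines that 27 is not in the array after 3 comparisons. The search space was exhausted without finding the target.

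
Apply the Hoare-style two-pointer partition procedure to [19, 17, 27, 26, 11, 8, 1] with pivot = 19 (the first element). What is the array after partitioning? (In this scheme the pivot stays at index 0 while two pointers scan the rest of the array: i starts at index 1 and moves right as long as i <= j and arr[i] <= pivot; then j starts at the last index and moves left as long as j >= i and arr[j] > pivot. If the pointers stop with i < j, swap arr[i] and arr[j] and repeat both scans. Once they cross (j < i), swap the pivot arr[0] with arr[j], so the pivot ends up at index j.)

Hoare-style two-pointer partition with pivot = 19:

Initial array: [19, 17, 27, 26, 11, 8, 1]

Pointers start at i = 1, j = 6.
i stops at index 2 (arr[2]=27 > 19), j stops at index 6 (arr[6]=1 <= 19): swap arr[2] and arr[6], array becomes [19, 17, 1, 26, 11, 8, 27]
i stops at index 3 (arr[3]=26 > 19), j stops at index 5 (arr[5]=8 <= 19): swap arr[3] and arr[5], array becomes [19, 17, 1, 8, 11, 26, 27]
i ends at 5, j ends at 4: the pointers have crossed (j < i), so scanning stops.

Swap pivot arr[0] with arr[4] to place pivot at position 4: [11, 17, 1, 8, 19, 26, 27]
Pivot position: 4

After partitioning with pivot 19, the array becomes [11, 17, 1, 8, 19, 26, 27]. The pivot is placed at index 4. All elements to the left of the pivot are <= 19, and all elements to the right are > 19.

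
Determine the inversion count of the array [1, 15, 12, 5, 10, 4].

Finding inversions in [1, 15, 12, 5, 10, 4]:

(1, 2): arr[1]=15 > arr[2]=12
(1, 3): arr[1]=15 > arr[3]=5
(1, 4): arr[1]=15 > arr[4]=10
(1, 5): arr[1]=15 > arr[5]=4
(2, 3): arr[2]=12 > arr[3]=5
(2, 4): arr[2]=12 > arr[4]=10
(2, 5): arr[2]=12 > arr[5]=4
(3, 5): arr[3]=5 > arr[5]=4
(4, 5): arr[4]=10 > arr[5]=4

Total inversions: 9

The array has 9 inversion(s): (1,2), (1,3), (1,4), (1,5), (2,3), (2,4), (2,5), (3,5), (4,5). Each pair (i,j) satisfies i < j and arr[i] > arr[j].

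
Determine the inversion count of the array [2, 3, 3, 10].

Finding inversions in [2, 3, 3, 10]:


Total inversions: 0

The array has 0 inversions. It is already sorted.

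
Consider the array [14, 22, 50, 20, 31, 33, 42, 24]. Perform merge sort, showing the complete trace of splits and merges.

Merge sort trace:

Split: [14, 22, 50, 20, 31, 33, 42, 24] -> [14, 22, 50, 20] and [31, 33, 42, 24]
  Split: [14, 22, 50, 20] -> [14, 22] and [50, 20]
    Split: [14, 22] -> [14] and [22]
    Merge: [14] + [22] -> [14, 22]
    Split: [50, 20] -> [50] and [20]
    Merge: [50] + [20] -> [20, 50]
  Merge: [14, 22] + [20, 50] -> [14, 20, 22, 50]
  Split: [31, 33, 42, 24] -> [31, 33] and [42, 24]
    Split: [31, 33] -> [31] and [33]
    Merge: [31] + [33] -> [31, 33]
    Split: [42, 24] -> [42] and [24]
    Merge: [42] + [24] -> [24, 42]
  Merge: [31, 33] + [24, 42] -> [24, 31, 33, 42]
Merge: [14, 20, 22, 50] + [24, 31, 33, 42] -> [14, 20, 22, 24, 31, 33, 42, 50]

Final sorted array: [14, 20, 22, 24, 31, 33, 42, 50]

The merge sort proceeds by recursively splitting the array and merging sorted halves.
After all merges, the sorted array is [14, 20, 22, 24, 31, 33, 42, 50].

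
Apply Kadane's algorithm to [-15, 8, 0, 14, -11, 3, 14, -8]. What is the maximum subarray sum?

Using Kadane's algorithm on [-15, 8, 0, 14, -11, 3, 14, -8]:

Scanning through the array:
Position 1 (value 8): max_ending_here = 8, max_so_far = 8
Position 2 (value 0): max_ending_here = 8, max_so_far = 8
Position 3 (value 14): max_ending_here = 22, max_so_far = 22
Position 4 (value -11): max_ending_here = 11, max_so_far = 22
Position 5 (value 3): max_ending_here = 14, max_so_far = 22
Position 6 (value 14): max_ending_here = 28, max_so_far = 28
Position 7 (value -8): max_ending_here = 20, max_so_far = 28

Maximum subarray: [8, 0, 14, -11, 3, 14]
Maximum sum: 28

The maximum subarray is [8, 0, 14, -11, 3, 14] with sum 28. This subarray runs from index 1 to index 6.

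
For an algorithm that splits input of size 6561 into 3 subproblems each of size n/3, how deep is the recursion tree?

For divide and conquer with division factor 3:

Problem sizes at each level:
Level 0: 6561
Level 1: 2187
Level 2: 729
Level 3: 243
Level 4: 81
Level 5: 27
Level 6: 9
Level 7: 3
Level 8: 1

The root is level 0 and the size-1 base case is level 8 (the tree spans levels 0 through 8, i.e. 9 levels counting the root), so the depth is the number of divisions: log_3(6561) = 8

The recursion tree depth is log_3(6561) = 8. At each level, the problem size is divided by 3, so it takes 8 divisions to reduce to a base case of size 1. The algorithm makes 3 recursive calls at each level.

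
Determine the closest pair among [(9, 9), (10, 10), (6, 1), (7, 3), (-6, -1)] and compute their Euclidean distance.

Computing all pairwise distances among 5 points:

d((9, 9), (10, 10)) = 1.4142 <-- minimum
d((9, 9), (6, 1)) = 8.544
d((9, 9), (7, 3)) = 6.3246
d((9, 9), (-6, -1)) = 18.0278
d((10, 10), (6, 1)) = 9.8489
d((10, 10), (7, 3)) = 7.6158
d((10, 10), (-6, -1)) = 19.4165
d((6, 1), (7, 3)) = 2.2361
d((6, 1), (-6, -1)) = 12.1655
d((7, 3), (-6, -1)) = 13.6015

Closest pair: (9, 9) and (10, 10) with distance 1.4142

The closest pair is (9, 9) and (10, 10) with Euclidean distance 1.4142. For 5 points, brute-force pairwise comparison is shown above. For large n, the divide-and-conquer algorithm (sort by x, recurse on halves, check the dividing strip) achieves O(n log n).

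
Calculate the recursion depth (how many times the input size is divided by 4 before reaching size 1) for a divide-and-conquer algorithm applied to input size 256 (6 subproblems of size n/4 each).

For divide and conquer with division factor 4:

Problem sizes at each level:
Level 0: 256
Level 1: 64
Level 2: 16
Level 3: 4
Level 4: 1

The root is level 0 and the size-1 base case is level 4 (the tree spans levels 0 through 4, i.e. 5 levels counting the root), so the depth is the number of divisions: log_4(256) = 4

The recursion tree depth is log_4(256) = 4. At each level, the problem size is divided by 4, so it takes 4 divisions to reduce to a base case of size 1. The algorithm makes 6 recursive calls at each level.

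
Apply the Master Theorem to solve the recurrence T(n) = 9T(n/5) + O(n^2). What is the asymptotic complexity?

Master Theorem for T(n) = 9T(n/5) + O(n^2):

a = 9, b = 5, c = 2
log_b(a) = log_5(9) = 1.3652

Case 3: c = 2 > log_5(9) = 1.3652
T(n) = O(n^2) = O(n^2)

For T(n) = 9T(n/5) + O(n^2): log_5(9) = 1.3652. This is Case 3 of the Master Theorem (c > log_b(a), work dominated by root), giving O(n^2).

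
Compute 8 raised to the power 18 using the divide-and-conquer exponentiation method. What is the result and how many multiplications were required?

Computing 8^18 by squaring (build up from 8^1; each line after the first costs one multiplication):

8^1 = 8
8^2 = (8^1)^2 = 8^2 = 64
8^4 = (8^2)^2 = 64^2 = 4096
8^8 = (8^4)^2 = 4096^2 = 16777216
8^9 = 8 * 8^8 = 8 * 16777216 = 134217728
8^18 = (8^9)^2 = 134217728^2 = 18014398509481984

Result: 18014398509481984
Multiplications needed: 5 (5 lines after 8^1)

8^18 = 18014398509481984. Using exponentiation by squaring, this requires 5 multiplications. The key idea: if the exponent is even, square the half-power; if odd, multiply by the base once.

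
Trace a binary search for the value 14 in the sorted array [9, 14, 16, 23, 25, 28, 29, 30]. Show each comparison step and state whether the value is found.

Binary search for 14 in [9, 14, 16, 23, 25, 28, 29, 30]:

lo=0, hi=7, mid=3, arr[mid]=23 -> 23 > 14, search left half
lo=0, hi=2, mid=1, arr[mid]=14 -> Found target at index 1!

Binary search finds 14 at index 1 after 2 comparisons. The search repeatedly halves the search space by comparing with the middle element.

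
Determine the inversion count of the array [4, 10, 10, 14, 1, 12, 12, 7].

Finding inversions in [4, 10, 10, 14, 1, 12, 12, 7]:

(0, 4): arr[0]=4 > arr[4]=1
(1, 4): arr[1]=10 > arr[4]=1
(1, 7): arr[1]=10 > arr[7]=7
(2, 4): arr[2]=10 > arr[4]=1
(2, 7): arr[2]=10 > arr[7]=7
(3, 4): arr[3]=14 > arr[4]=1
(3, 5): arr[3]=14 > arr[5]=12
(3, 6): arr[3]=14 > arr[6]=12
(3, 7): arr[3]=14 > arr[7]=7
(5, 7): arr[5]=12 > arr[7]=7
(6, 7): arr[6]=12 > arr[7]=7

Total inversions: 11

The array has 11 inversion(s): (0,4), (1,4), (1,7), (2,4), (2,7), (3,4), (3,5), (3,6), (3,7), (5,7), (6,7). Each pair (i,j) satisfies i < j and arr[i] > arr[j].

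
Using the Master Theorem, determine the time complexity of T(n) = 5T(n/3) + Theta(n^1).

Master Theorem for T(n) = 5T(n/3) + O(n^1):

a = 5, b = 3, c = 1
log_b(a) = log_3(5) = 1.4650

Case 1: c = 1 < log_3(5) = 1.4650
T(n) = O(n^(log_3 5))

For T(n) = 5T(n/3) + O(n^1): log_3(5) = 1.4650. This is Case 1 of the Master Theorem (c < log_b(a), work dominated by leaves), giving O(n^(log_3 5)).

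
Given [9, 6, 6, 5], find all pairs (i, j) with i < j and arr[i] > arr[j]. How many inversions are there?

Finding inversions in [9, 6, 6, 5]:

(0, 1): arr[0]=9 > arr[1]=6
(0, 2): arr[0]=9 > arr[2]=6
(0, 3): arr[0]=9 > arr[3]=5
(1, 3): arr[1]=6 > arr[3]=5
(2, 3): arr[2]=6 > arr[3]=5

Total inversions: 5

The array has 5 inversion(s): (0,1), (0,2), (0,3), (1,3), (2,3). Each pair (i,j) satisfies i < j and arr[i] > arr[j].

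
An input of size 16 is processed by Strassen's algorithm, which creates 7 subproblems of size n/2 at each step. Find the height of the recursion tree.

For divide and conquer with division factor 2:

Problem sizes at each level:
Level 0: 16
Level 1: 8
Level 2: 4
Level 3: 2
Level 4: 1

The root is level 0 and the size-1 base case is level 4 (the tree spans levels 0 through 4, i.e. 5 levels counting the root), so the depth is the number of divisions: log_2(16) = 4

The recursion tree depth is log_2(16) = 4. At each level, the problem size is divided by 2, so it takes 4 divisions to reduce to a base case of size 1. The algorithm makes 7 recursive calls at each level.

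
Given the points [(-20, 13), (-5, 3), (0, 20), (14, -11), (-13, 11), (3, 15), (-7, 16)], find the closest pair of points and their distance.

Computing all pairwise distances among 7 points:

d((-20, 13), (-5, 3)) = 18.0278
d((-20, 13), (0, 20)) = 21.1896
d((-20, 13), (14, -11)) = 41.6173
d((-20, 13), (-13, 11)) = 7.2801
d((-20, 13), (3, 15)) = 23.0868
d((-20, 13), (-7, 16)) = 13.3417
d((-5, 3), (0, 20)) = 17.72
d((-5, 3), (14, -11)) = 23.6008
d((-5, 3), (-13, 11)) = 11.3137
d((-5, 3), (3, 15)) = 14.4222
d((-5, 3), (-7, 16)) = 13.1529
d((0, 20), (14, -11)) = 34.0147
d((0, 20), (-13, 11)) = 15.8114
d((0, 20), (3, 15)) = 5.831 <-- minimum
d((0, 20), (-7, 16)) = 8.0623
d((14, -11), (-13, 11)) = 34.8281
d((14, -11), (3, 15)) = 28.2312
d((14, -11), (-7, 16)) = 34.2053
d((-13, 11), (3, 15)) = 16.4924
d((-13, 11), (-7, 16)) = 7.8102
d((3, 15), (-7, 16)) = 10.0499

Closest pair: (0, 20) and (3, 15) with distance 5.831

The closest pair is (0, 20) and (3, 15) with Euclidean distance 5.831. For 7 points, brute-force pairwise comparison is shown above. For large n, the divide-and-conquer algorithm (sort by x, recurse on halves, check the dividing strip) achieves O(n log n).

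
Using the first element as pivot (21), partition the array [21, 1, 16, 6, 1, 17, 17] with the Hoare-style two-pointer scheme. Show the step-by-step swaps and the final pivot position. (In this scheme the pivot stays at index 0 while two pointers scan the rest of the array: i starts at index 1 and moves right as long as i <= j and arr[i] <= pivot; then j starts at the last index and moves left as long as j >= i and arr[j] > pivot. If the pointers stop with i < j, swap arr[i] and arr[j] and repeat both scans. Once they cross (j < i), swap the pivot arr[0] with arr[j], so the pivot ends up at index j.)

Hoare-style two-pointer partition with pivot = 21:

Initial array: [21, 1, 16, 6, 1, 17, 17]

Pointers start at i = 1, j = 6.
i ends at 7, j ends at 6: the pointers have crossed (j < i), so scanning stops.

Swap pivot arr[0] with arr[6] to place pivot at position 6: [17, 1, 16, 6, 1, 17, 21]
Pivot position: 6

After partitioning with pivot 21, the array becomes [17, 1, 16, 6, 1, 17, 21]. The pivot is placed at index 6. All elements to the left of the pivot are <= 21, and all elements to the right are > 21.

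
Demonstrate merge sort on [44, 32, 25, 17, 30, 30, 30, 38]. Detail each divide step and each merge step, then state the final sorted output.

Merge sort trace:

Split: [44, 32, 25, 17, 30, 30, 30, 38] -> [44, 32, 25, 17] and [30, 30, 30, 38]
  Split: [44, 32, 25, 17] -> [44, 32] and [25, 17]
    Split: [44, 32] -> [44] and [32]
    Merge: [44] + [32] -> [32, 44]
    Split: [25, 17] -> [25] and [17]
    Merge: [25] + [17] -> [17, 25]
  Merge: [32, 44] + [17, 25] -> [17, 25, 32, 44]
  Split: [30, 30, 30, 38] -> [30, 30] and [30, 38]
    Split: [30, 30] -> [30] and [30]
    Merge: [30] + [30] -> [30, 30]
    Split: [30, 38] -> [30] and [38]
    Merge: [30] + [38] -> [30, 38]
  Merge: [30, 30] + [30, 38] -> [30, 30, 30, 38]
Merge: [17, 25, 32, 44] + [30, 30, 30, 38] -> [17, 25, 30, 30, 30, 32, 38, 44]

Final sorted array: [17, 25, 30, 30, 30, 32, 38, 44]

The merge sort proceeds by recursively splitting the array and merging sorted halves.
After all merges, the sorted array is [17, 25, 30, 30, 30, 32, 38, 44].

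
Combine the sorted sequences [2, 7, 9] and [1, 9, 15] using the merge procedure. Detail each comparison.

Merging process:

Compare 2 vs 1: take 1 from right. Merged: [1]
Compare 2 vs 9: take 2 from left. Merged: [1, 2]
Compare 7 vs 9: take 7 from left. Merged: [1, 2, 7]
Compare 9 vs 9: take 9 from left. Merged: [1, 2, 7, 9]
Append remaining from right: [9, 15]. Merged: [1, 2, 7, 9, 9, 15]

Final merged array: [1, 2, 7, 9, 9, 15]
Total comparisons: 4

The merged array is [1, 2, 7, 9, 9, 15], requiring 4 comparisons. The merge step runs in O(n) time where n is the total number of elements.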